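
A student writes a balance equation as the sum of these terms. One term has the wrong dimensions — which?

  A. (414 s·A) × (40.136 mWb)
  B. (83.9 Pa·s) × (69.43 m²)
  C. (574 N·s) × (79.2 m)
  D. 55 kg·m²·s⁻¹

B.

Expand each in SI base units:
  A. [s·A] · [kg·m²·s⁻²·A⁻¹] = kg·m²·s⁻¹
  B. [kg·m⁻¹·s⁻¹] · [m²] = kg·m·s⁻¹
  C. [kg·m·s⁻¹] · [m] = kg·m²·s⁻¹
  D. kg·m²·s⁻¹
All reduce to kg·m²·s⁻¹ except B., which is kg·m·s⁻¹.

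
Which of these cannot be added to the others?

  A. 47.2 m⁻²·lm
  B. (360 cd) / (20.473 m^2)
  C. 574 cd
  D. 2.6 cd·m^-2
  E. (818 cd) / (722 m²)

In SI base units:
  A. lm·m⁻² = cd·m⁻² = m⁻²·cd
  B. [cd] / [m²] = m⁻²·cd
  C. cd
  D. cd·m⁻² = m⁻²·cd
  E. [cd] / [m²] = m⁻²·cd
All reduce to m⁻²·cd except C., which is cd.

C.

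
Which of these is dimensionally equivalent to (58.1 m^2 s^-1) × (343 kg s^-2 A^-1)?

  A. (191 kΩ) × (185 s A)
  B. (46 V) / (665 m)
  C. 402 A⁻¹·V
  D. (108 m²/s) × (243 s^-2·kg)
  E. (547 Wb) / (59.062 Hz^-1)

Reference: [m²·s⁻¹] · [kg·s⁻²·A⁻¹] = kg·m²·s⁻³·A⁻¹.
Each option:
  A. [kg·m²·s⁻³·A⁻²] · [s·A] = kg·m²·s⁻²·A⁻¹
  B. [kg·m²·s⁻³·A⁻¹] / [m] = kg·m·s⁻³·A⁻¹
  C. V·A⁻¹ = J·C⁻¹·A⁻¹ = kg·m²·s⁻³·A⁻²
  D. [m²·s⁻¹] · [kg·s⁻²] = kg·m²·s⁻³
  E. [kg·m²·s⁻²·A⁻¹] / [s] = kg·m²·s⁻³·A⁻¹  ← same
Only E. matches kg·m²·s⁻³·A⁻¹.

E.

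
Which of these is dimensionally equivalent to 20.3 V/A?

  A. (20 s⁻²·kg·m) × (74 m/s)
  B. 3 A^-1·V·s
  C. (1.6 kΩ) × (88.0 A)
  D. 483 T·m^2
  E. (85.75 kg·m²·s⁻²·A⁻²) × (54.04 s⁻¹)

Reference: V·A⁻¹ = J·C⁻¹·A⁻¹ = kg·m²·s⁻³·A⁻².
Each option:
  A. [kg·m·s⁻²] · [m·s⁻¹] = kg·m²·s⁻³
  B. V·s·A⁻¹ = J·C⁻¹·s·A⁻¹ = kg·m²·s⁻²·A⁻²
  C. [kg·m²·s⁻³·A⁻²] · [A] = kg·m²·s⁻³·A⁻¹
  D. T·m² = Wb·m⁻²·m² = kg·m²·s⁻²·A⁻¹
  E. [kg·m²·s⁻²·A⁻²] · [s⁻¹] = kg·m²·s⁻³·A⁻²  ← same
Only E. matches kg·m²·s⁻³·A⁻².

E.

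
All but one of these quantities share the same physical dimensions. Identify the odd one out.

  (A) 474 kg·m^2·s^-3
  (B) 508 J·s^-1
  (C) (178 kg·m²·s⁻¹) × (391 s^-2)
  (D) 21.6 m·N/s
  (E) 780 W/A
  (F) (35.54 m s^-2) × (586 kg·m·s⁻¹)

Expand each in SI base units:
  (A) kg·m²·s⁻³
  (B) J·s⁻¹ = N·m·s⁻¹ = kg·m²·s⁻³
  (C) [kg·m²·s⁻¹] · [s⁻²] = kg·m²·s⁻³
  (D) N·m·s⁻¹ = kg·m·s⁻²·m·s⁻¹ = kg·m²·s⁻³
  (E) W·A⁻¹ = J·s⁻¹·A⁻¹ = kg·m²·s⁻³·A⁻¹
  (F) [m·s⁻²] · [kg·m·s⁻¹] = kg·m²·s⁻³
All reduce to kg·m²·s⁻³ except (E), which is kg·m²·s⁻³·A⁻¹.

(E)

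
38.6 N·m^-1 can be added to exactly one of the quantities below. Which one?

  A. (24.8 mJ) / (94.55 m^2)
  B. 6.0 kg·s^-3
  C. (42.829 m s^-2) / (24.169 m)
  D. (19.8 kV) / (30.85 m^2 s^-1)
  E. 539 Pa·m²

A.

Reference: N·m⁻¹ = kg·m·s⁻²·m⁻¹ = kg·s⁻².
Each option:
  A. [kg·m²·s⁻²] / [m²] = kg·s⁻²  ← same
  B. kg·s⁻³
  C. [m·s⁻²] / [m] = s⁻²
  D. [kg·m²·s⁻³·A⁻¹] / [m²·s⁻¹] = kg·s⁻²·A⁻¹
  E. Pa·m² = N·m⁻²·m² = kg·m·s⁻²
Only A. matches kg·s⁻².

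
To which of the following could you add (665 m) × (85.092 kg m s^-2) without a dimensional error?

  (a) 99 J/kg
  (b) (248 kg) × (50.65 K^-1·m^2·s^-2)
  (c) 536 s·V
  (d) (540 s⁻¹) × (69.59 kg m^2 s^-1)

Reference: [m] · [kg·m·s⁻²] = kg·m²·s⁻².
Each option:
  (a) J·kg⁻¹ = N·m·kg⁻¹ = m²·s⁻²
  (b) [kg] · [m²·s⁻²·K⁻¹] = kg·m²·s⁻²·K⁻¹
  (c) V·s = J·C⁻¹·s = kg·m²·s⁻²·A⁻¹
  (d) [s⁻¹] · [kg·m²·s⁻¹] = kg·m²·s⁻²  ← same
Only (d) matches kg·m²·s⁻².

(d)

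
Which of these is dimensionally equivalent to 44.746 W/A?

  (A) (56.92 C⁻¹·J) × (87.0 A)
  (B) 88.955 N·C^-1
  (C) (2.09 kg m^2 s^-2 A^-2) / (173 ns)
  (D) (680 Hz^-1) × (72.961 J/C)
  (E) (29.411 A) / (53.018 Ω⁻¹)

Reference: W·A⁻¹ = J·s⁻¹·A⁻¹ = kg·m²·s⁻³·A⁻¹.
Each option:
  (A) [kg·m²·s⁻³·A⁻¹] · [A] = kg·m²·s⁻³
  (B) N·C⁻¹ = kg·m·s⁻²·(s·A)⁻¹ = kg·m·s⁻³·A⁻¹
  (C) [kg·m²·s⁻²·A⁻²] / [s] = kg·m²·s⁻³·A⁻²
  (D) [s] · [kg·m²·s⁻³·A⁻¹] = kg·m²·s⁻²·A⁻¹
  (E) [A] / [kg⁻¹·m⁻²·s³·A²] = kg·m²·s⁻³·A⁻¹  ← same
Only (E) matches kg·m²·s⁻³·A⁻¹.

(E)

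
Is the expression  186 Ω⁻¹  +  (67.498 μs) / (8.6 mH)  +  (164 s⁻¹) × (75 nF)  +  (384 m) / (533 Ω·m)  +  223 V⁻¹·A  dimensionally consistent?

Yes

In SI base units:
  186 Ω⁻¹:  Ω⁻¹ = (V·A⁻¹)⁻¹ = kg⁻¹·m⁻²·s³·A²
  (67.498 μs) / (8.6 mH):  [s] / [kg·m²·s⁻²·A⁻²] = kg⁻¹·m⁻²·s³·A²
  (164 s⁻¹) × (75 nF):  [s⁻¹] · [kg⁻¹·m⁻²·s⁴·A²] = kg⁻¹·m⁻²·s³·A²
  (384 m) / (533 Ω·m):  [m] / [kg·m³·s⁻³·A⁻²] = kg⁻¹·m⁻²·s³·A²
  223 V⁻¹·A:  A·V⁻¹ = A·(J·C⁻¹)⁻¹ = kg⁻¹·m⁻²·s³·A²
Every term reduces to kg⁻¹·m⁻²·s³·A².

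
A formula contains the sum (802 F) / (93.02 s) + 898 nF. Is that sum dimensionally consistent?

No

In SI base units:
  (802 F) / (93.02 s):  [kg⁻¹·m⁻²·s⁴·A²] / [s] = kg⁻¹·m⁻²·s³·A²
  898 nF:  F = C·V⁻¹ = kg⁻¹·m⁻²·s⁴·A²
kg⁻¹·m⁻²·s³·A² ≠ kg⁻¹·m⁻²·s⁴·A², so they cannot be added.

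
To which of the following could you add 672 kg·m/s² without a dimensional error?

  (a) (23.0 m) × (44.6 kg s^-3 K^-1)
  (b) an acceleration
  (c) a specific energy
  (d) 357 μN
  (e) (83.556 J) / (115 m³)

(d)

Reference: kg·m·s⁻².
Each option:
  (a) [m] · [kg·s⁻³·K⁻¹] = kg·m·s⁻³·K⁻¹
  (b) [acceleration] = m·s⁻²
  (c) [specific energy] = m²·s⁻²
  (d) N = kg·m·s⁻²  ← same
  (e) [kg·m²·s⁻²] / [m³] = kg·m⁻¹·s⁻²
Only (d) matches kg·m·s⁻².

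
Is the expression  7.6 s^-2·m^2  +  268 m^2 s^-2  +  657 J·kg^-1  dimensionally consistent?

Expand each in SI base units:
  7.6 s^-2·m^2:  m²·s⁻²
  268 m^2 s^-2:  m²·s⁻²
  657 J·kg^-1:  J·kg⁻¹ = N·m·kg⁻¹ = m²·s⁻²
Every term reduces to m²·s⁻².

Yes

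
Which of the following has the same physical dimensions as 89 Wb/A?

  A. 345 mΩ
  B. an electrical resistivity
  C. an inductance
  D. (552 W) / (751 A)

Reference: Wb·A⁻¹ = V·s·A⁻¹ = kg·m²·s⁻²·A⁻².
Each option:
  A. Ω = V·A⁻¹ = kg·m²·s⁻³·A⁻²
  B. [electrical resistivity] = kg·m³·s⁻³·A⁻²
  C. [inductance] = kg·m²·s⁻²·A⁻²  ← same
  D. [kg·m²·s⁻³] / [A] = kg·m²·s⁻³·A⁻¹
Only C. matches kg·m²·s⁻²·A⁻².

C.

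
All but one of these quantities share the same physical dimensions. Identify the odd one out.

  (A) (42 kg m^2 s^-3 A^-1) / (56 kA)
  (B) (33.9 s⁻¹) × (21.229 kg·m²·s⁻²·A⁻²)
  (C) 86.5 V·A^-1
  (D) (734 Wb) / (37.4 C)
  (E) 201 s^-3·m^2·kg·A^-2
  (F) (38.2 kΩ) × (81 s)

(F)

Work out the base dimensions of each:
  (A) [kg·m²·s⁻³·A⁻¹] / [A] = kg·m²·s⁻³·A⁻²
  (B) [s⁻¹] · [kg·m²·s⁻²·A⁻²] = kg·m²·s⁻³·A⁻²
  (C) V·A⁻¹ = J·C⁻¹·A⁻¹ = kg·m²·s⁻³·A⁻²
  (D) [kg·m²·s⁻²·A⁻¹] / [s·A] = kg·m²·s⁻³·A⁻²
  (E) kg·m²·s⁻³·A⁻²
  (F) [kg·m²·s⁻³·A⁻²] · [s] = kg·m²·s⁻²·A⁻²
All reduce to kg·m²·s⁻³·A⁻² except (F), which is kg·m²·s⁻²·A⁻².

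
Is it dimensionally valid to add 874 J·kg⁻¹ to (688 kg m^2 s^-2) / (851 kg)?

In SI base units:
  874 J·kg⁻¹:  J·kg⁻¹ = N·m·kg⁻¹ = m²·s⁻²
  (688 kg m^2 s^-2) / (851 kg):  [kg·m²·s⁻²] / [kg] = m²·s⁻²
Both are m²·s⁻², so they have the same dimensions and can be added.

Yes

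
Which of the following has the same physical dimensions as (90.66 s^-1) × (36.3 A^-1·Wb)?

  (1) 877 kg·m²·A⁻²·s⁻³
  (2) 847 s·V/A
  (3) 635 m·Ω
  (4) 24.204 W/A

Reference: [s⁻¹] · [kg·m²·s⁻²·A⁻²] = kg·m²·s⁻³·A⁻².
Each option:
  (1) kg·m²·s⁻³·A⁻²  ← same
  (2) V·s·A⁻¹ = J·C⁻¹·s·A⁻¹ = kg·m²·s⁻²·A⁻²
  (3) Ω·m = V·A⁻¹·m = kg·m³·s⁻³·A⁻²
  (4) W·A⁻¹ = J·s⁻¹·A⁻¹ = kg·m²·s⁻³·A⁻¹
Only (1) matches kg·m²·s⁻³·A⁻².

(1)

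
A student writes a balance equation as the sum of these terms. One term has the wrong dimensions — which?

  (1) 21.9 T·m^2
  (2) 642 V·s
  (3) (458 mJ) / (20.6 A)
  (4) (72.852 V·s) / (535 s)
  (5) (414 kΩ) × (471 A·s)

In SI base units:
  (1) T·m² = Wb·m⁻²·m² = kg·m²·s⁻²·A⁻¹
  (2) V·s = J·C⁻¹·s = kg·m²·s⁻²·A⁻¹
  (3) [kg·m²·s⁻²] / [A] = kg·m²·s⁻²·A⁻¹
  (4) [kg·m²·s⁻²·A⁻¹] / [s] = kg·m²·s⁻³·A⁻¹
  (5) [kg·m²·s⁻³·A⁻²] · [s·A] = kg·m²·s⁻²·A⁻¹
All reduce to kg·m²·s⁻²·A⁻¹ except (4), which is kg·m²·s⁻³·A⁻¹.

(4)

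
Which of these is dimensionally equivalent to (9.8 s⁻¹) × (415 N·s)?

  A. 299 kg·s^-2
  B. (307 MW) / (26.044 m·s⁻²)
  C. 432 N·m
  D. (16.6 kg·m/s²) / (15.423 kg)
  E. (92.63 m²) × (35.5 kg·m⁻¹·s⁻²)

E.

Reference: [s⁻¹] · [kg·m·s⁻¹] = kg·m·s⁻².
Each option:
  A. kg·s⁻²
  B. [kg·m²·s⁻³] / [m·s⁻²] = kg·m·s⁻¹
  C. N·m = kg·m·s⁻²·m = kg·m²·s⁻²
  D. [kg·m·s⁻²] / [kg] = m·s⁻²
  E. [m²] · [kg·m⁻¹·s⁻²] = kg·m·s⁻²  ← same
Only E. matches kg·m·s⁻².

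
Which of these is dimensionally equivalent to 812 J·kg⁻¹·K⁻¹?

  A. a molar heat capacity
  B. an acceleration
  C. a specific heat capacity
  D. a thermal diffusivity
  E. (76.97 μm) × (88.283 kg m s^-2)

Reference: J·kg⁻¹·K⁻¹ = N·m·kg⁻¹·K⁻¹ = m²·s⁻²·K⁻¹.
Each option:
  A. [molar heat capacity] = kg·m²·s⁻²·K⁻¹·mol⁻¹
  B. [acceleration] = m·s⁻²
  C. [specific heat capacity] = m²·s⁻²·K⁻¹  ← same
  D. [thermal diffusivity] = m²·s⁻¹
  E. [m] · [kg·m·s⁻²] = kg·m²·s⁻²
Only C. matches m²·s⁻²·K⁻¹.

C.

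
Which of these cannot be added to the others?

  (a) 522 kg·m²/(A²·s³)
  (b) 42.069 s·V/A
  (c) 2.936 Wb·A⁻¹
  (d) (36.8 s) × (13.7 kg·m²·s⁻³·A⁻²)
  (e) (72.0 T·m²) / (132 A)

Expand each in SI base units:
  (a) kg·m²·s⁻³·A⁻²
  (b) V·s·A⁻¹ = J·C⁻¹·s·A⁻¹ = kg·m²·s⁻²·A⁻²
  (c) Wb·A⁻¹ = V·s·A⁻¹ = kg·m²·s⁻²·A⁻²
  (d) [s] · [kg·m²·s⁻³·A⁻²] = kg·m²·s⁻²·A⁻²
  (e) [kg·m²·s⁻²·A⁻¹] / [A] = kg·m²·s⁻²·A⁻²
All reduce to kg·m²·s⁻²·A⁻² except (a), which is kg·m²·s⁻³·A⁻².

(a)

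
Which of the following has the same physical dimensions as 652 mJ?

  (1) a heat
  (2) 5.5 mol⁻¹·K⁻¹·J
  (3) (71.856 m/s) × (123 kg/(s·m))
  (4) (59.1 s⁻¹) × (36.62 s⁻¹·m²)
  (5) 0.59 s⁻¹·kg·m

Reference: J = N·m = kg·m²·s⁻².
Each option:
  (1) [heat] = kg·m²·s⁻²  ← same
  (2) J·mol⁻¹·K⁻¹ = N·m·mol⁻¹·K⁻¹ = kg·m²·s⁻²·K⁻¹·mol⁻¹
  (3) [m·s⁻¹] · [kg·m⁻¹·s⁻¹] = kg·s⁻²
  (4) [s⁻¹] · [m²·s⁻¹] = m²·s⁻²
  (5) kg·m·s⁻¹
Only (1) matches kg·m²·s⁻².

(1)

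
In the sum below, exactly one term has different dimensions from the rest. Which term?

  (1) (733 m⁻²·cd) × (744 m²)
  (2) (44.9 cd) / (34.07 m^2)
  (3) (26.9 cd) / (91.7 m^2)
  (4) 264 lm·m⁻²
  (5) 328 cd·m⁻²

Work out the base dimensions of each:
  (1) [m⁻²·cd] · [m²] = cd
  (2) [cd] / [m²] = m⁻²·cd
  (3) [cd] / [m²] = m⁻²·cd
  (4) lm·m⁻² = cd·m⁻² = m⁻²·cd
  (5) cd·m⁻² = m⁻²·cd
All reduce to m⁻²·cd except (1), which is cd.

(1)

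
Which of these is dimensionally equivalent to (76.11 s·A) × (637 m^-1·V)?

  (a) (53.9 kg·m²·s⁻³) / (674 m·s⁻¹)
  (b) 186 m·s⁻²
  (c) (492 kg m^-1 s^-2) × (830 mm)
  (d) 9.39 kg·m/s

(a)

Reference: [s·A] · [kg·m·s⁻³·A⁻¹] = kg·m·s⁻².
Each option:
  (a) [kg·m²·s⁻³] / [m·s⁻¹] = kg·m·s⁻²  ← same
  (b) m·s⁻²
  (c) [kg·m⁻¹·s⁻²] · [m] = kg·s⁻²
  (d) kg·m·s⁻¹
Only (a) matches kg·m·s⁻².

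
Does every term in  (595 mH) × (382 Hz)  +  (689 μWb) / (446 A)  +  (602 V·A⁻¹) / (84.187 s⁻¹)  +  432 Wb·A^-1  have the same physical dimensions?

No

In SI base units:
  (595 mH) × (382 Hz):  [kg·m²·s⁻²·A⁻²] · [s⁻¹] = kg·m²·s⁻³·A⁻²
  (689 μWb) / (446 A):  [kg·m²·s⁻²·A⁻¹] / [A] = kg·m²·s⁻²·A⁻²
  (602 V·A⁻¹) / (84.187 s⁻¹):  [kg·m²·s⁻³·A⁻²] / [s⁻¹] = kg·m²·s⁻²·A⁻²
  432 Wb·A^-1:  Wb·A⁻¹ = V·s·A⁻¹ = kg·m²·s⁻²·A⁻²
The terms do not share a single dimension (kg·m²·s⁻²·A⁻² vs kg·m²·s⁻³·A⁻²).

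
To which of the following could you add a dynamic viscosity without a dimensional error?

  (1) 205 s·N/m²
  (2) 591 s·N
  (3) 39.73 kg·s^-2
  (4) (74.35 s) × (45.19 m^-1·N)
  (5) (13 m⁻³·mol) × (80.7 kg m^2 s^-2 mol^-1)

(1)

Reference: [dynamic viscosity] = kg·m⁻¹·s⁻¹.
Each option:
  (1) N·s·m⁻² = kg·m·s⁻²·s·m⁻² = kg·m⁻¹·s⁻¹  ← same
  (2) N·s = kg·m·s⁻²·s = kg·m·s⁻¹
  (3) kg·s⁻²
  (4) [s] · [kg·s⁻²] = kg·s⁻¹
  (5) [m⁻³·mol] · [kg·m²·s⁻²·mol⁻¹] = kg·m⁻¹·s⁻²
Only (1) matches kg·m⁻¹·s⁻¹.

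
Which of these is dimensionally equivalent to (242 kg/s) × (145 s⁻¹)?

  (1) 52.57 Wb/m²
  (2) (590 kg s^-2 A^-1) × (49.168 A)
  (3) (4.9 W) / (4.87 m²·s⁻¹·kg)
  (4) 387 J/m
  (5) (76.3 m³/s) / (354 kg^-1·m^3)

(2)

Reference: [kg·s⁻¹] · [s⁻¹] = kg·s⁻².
Each option:
  (1) Wb·m⁻² = V·s·m⁻² = kg·s⁻²·A⁻¹
  (2) [kg·s⁻²·A⁻¹] · [A] = kg·s⁻²  ← same
  (3) [kg·m²·s⁻³] / [kg·m²·s⁻¹] = s⁻²
  (4) J·m⁻¹ = N·m·m⁻¹ = kg·m·s⁻²
  (5) [m³·s⁻¹] / [kg⁻¹·m³] = kg·s⁻¹
Only (2) matches kg·s⁻².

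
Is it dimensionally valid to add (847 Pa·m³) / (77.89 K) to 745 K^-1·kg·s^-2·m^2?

Expand each in SI base units:
  (847 Pa·m³) / (77.89 K):  [kg·m²·s⁻²] / [K] = kg·m²·s⁻²·K⁻¹
  745 K^-1·kg·s^-2·m^2:  kg·m²·s⁻²·K⁻¹
Both are kg·m²·s⁻²·K⁻¹, so they have the same dimensions and can be added.

Yes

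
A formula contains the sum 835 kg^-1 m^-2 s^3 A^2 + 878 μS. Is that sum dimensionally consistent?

Dimensions:
  835 kg^-1 m^-2 s^3 A^2:  kg⁻¹·m⁻²·s³·A²
  878 μS:  S = Ω⁻¹ = kg⁻¹·m⁻²·s³·A²
Both are kg⁻¹·m⁻²·s³·A², so they have the same dimensions and can be added.

Yes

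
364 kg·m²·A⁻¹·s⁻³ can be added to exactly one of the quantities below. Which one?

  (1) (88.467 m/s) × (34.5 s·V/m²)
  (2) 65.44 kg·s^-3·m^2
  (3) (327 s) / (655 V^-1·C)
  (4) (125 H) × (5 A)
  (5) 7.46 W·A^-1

(5)

Reference: kg·m²·s⁻³·A⁻¹.
Each option:
  (1) [m·s⁻¹] · [kg·s⁻²·A⁻¹] = kg·m·s⁻³·A⁻¹
  (2) kg·m²·s⁻³
  (3) [s] / [kg⁻¹·m⁻²·s⁴·A²] = kg·m²·s⁻³·A⁻²
  (4) [kg·m²·s⁻²·A⁻²] · [A] = kg·m²·s⁻²·A⁻¹
  (5) W·A⁻¹ = J·s⁻¹·A⁻¹ = kg·m²·s⁻³·A⁻¹  ← same
Only (5) matches kg·m²·s⁻³·A⁻¹.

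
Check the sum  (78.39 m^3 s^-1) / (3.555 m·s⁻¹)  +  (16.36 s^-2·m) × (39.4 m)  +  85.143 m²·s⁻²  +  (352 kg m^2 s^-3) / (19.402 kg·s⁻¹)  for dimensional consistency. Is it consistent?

In SI base units:
  (78.39 m^3 s^-1) / (3.555 m·s⁻¹):  [m³·s⁻¹] / [m·s⁻¹] = m²
  (16.36 s^-2·m) × (39.4 m):  [m·s⁻²] · [m] = m²·s⁻²
  85.143 m²·s⁻²:  m²·s⁻²
  (352 kg m^2 s^-3) / (19.402 kg·s⁻¹):  [kg·m²·s⁻³] / [kg·s⁻¹] = m²·s⁻²
The terms do not share a single dimension (m² vs m²·s⁻²).

No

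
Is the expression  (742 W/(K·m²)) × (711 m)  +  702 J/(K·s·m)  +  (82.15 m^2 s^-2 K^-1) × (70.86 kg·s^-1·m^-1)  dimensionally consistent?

Reduce each to base SI dimensions:
  (742 W/(K·m²)) × (711 m):  [kg·s⁻³·K⁻¹] · [m] = kg·m·s⁻³·K⁻¹
  702 J/(K·s·m):  J·s⁻¹·m⁻¹·K⁻¹ = N·m·s⁻¹·m⁻¹·K⁻¹ = kg·m·s⁻³·K⁻¹
  (82.15 m^2 s^-2 K^-1) × (70.86 kg·s^-1·m^-1):  [m²·s⁻²·K⁻¹] · [kg·m⁻¹·s⁻¹] = kg·m·s⁻³·K⁻¹
Every term reduces to kg·m·s⁻³·K⁻¹.

Yes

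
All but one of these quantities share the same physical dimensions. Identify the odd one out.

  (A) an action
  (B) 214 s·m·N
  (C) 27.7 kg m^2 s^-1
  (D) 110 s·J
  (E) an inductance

Work out the base dimensions of each:
  (A) [action] = kg·m²·s⁻¹
  (B) N·m·s = kg·m·s⁻²·m·s = kg·m²·s⁻¹
  (C) kg·m²·s⁻¹
  (D) J·s = N·m·s = kg·m²·s⁻¹
  (E) [inductance] = kg·m²·s⁻²·A⁻²
All reduce to kg·m²·s⁻¹ except (E), which is kg·m²·s⁻²·A⁻².

(E)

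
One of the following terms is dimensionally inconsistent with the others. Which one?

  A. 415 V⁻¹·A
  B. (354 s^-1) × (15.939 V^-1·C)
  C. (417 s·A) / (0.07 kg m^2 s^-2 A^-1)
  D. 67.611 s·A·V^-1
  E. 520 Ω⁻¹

Work out the base dimensions of each:
  A. A·V⁻¹ = A·(J·C⁻¹)⁻¹ = kg⁻¹·m⁻²·s³·A²
  B. [s⁻¹] · [kg⁻¹·m⁻²·s⁴·A²] = kg⁻¹·m⁻²·s³·A²
  C. [s·A] / [kg·m²·s⁻²·A⁻¹] = kg⁻¹·m⁻²·s³·A²
  D. A·s·V⁻¹ = A·s·(J·C⁻¹)⁻¹ = kg⁻¹·m⁻²·s⁴·A²
  E. Ω⁻¹ = (V·A⁻¹)⁻¹ = kg⁻¹·m⁻²·s³·A²
All reduce to kg⁻¹·m⁻²·s³·A² except D., which is kg⁻¹·m⁻²·s⁴·A².

D.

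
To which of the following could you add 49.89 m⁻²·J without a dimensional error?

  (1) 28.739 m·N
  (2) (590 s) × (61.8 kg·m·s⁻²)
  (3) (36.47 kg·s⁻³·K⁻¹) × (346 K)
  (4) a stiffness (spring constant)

(4)

Reference: J·m⁻² = N·m·m⁻² = kg·s⁻².
Each option:
  (1) N·m = kg·m·s⁻²·m = kg·m²·s⁻²
  (2) [s] · [kg·m·s⁻²] = kg·m·s⁻¹
  (3) [kg·s⁻³·K⁻¹] · [K] = kg·s⁻³
  (4) [stiffness (spring constant)] = kg·s⁻²  ← same
Only (4) matches kg·s⁻².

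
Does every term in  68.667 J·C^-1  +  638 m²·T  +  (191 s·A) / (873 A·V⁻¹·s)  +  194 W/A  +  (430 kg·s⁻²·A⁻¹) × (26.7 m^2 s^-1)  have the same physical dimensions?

No

In SI base units:
  68.667 J·C^-1:  J·C⁻¹ = N·m·(s·A)⁻¹ = kg·m²·s⁻³·A⁻¹
  638 m²·T:  T·m² = Wb·m⁻²·m² = kg·m²·s⁻²·A⁻¹
  (191 s·A) / (873 A·V⁻¹·s):  [s·A] / [kg⁻¹·m⁻²·s⁴·A²] = kg·m²·s⁻³·A⁻¹
  194 W/A:  W·A⁻¹ = J·s⁻¹·A⁻¹ = kg·m²·s⁻³·A⁻¹
  (430 kg·s⁻²·A⁻¹) × (26.7 m^2 s^-1):  [kg·s⁻²·A⁻¹] · [m²·s⁻¹] = kg·m²·s⁻³·A⁻¹
The terms do not share a single dimension (kg·m²·s⁻²·A⁻¹ vs kg·m²·s⁻³·A⁻¹).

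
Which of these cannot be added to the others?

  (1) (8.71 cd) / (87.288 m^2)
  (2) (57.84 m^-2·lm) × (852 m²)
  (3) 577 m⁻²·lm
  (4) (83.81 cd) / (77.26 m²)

(2)

In SI base units:
  (1) [cd] / [m²] = m⁻²·cd
  (2) [m⁻²·cd] · [m²] = cd
  (3) lm·m⁻² = cd·m⁻² = m⁻²·cd
  (4) [cd] / [m²] = m⁻²·cd
All reduce to m⁻²·cd except (2), which is cd.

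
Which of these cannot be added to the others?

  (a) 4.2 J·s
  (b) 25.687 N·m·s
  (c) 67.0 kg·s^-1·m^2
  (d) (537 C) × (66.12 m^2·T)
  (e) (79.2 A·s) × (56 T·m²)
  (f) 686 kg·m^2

(f)

Dimensions:
  (a) J·s = N·m·s = kg·m²·s⁻¹
  (b) N·m·s = kg·m·s⁻²·m·s = kg·m²·s⁻¹
  (c) kg·m²·s⁻¹
  (d) [s·A] · [kg·m²·s⁻²·A⁻¹] = kg·m²·s⁻¹
  (e) [s·A] · [kg·m²·s⁻²·A⁻¹] = kg·m²·s⁻¹
  (f) kg·m²
All reduce to kg·m²·s⁻¹ except (f), which is kg·m².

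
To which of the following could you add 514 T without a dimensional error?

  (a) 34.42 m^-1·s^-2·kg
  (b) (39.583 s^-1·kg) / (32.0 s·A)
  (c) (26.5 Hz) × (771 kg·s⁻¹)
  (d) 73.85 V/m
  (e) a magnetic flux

(b)

Reference: T = Wb·m⁻² = kg·s⁻²·A⁻¹.
Each option:
  (a) kg·m⁻¹·s⁻²
  (b) [kg·s⁻¹] / [s·A] = kg·s⁻²·A⁻¹  ← same
  (c) [s⁻¹] · [kg·s⁻¹] = kg·s⁻²
  (d) V·m⁻¹ = J·C⁻¹·m⁻¹ = kg·m·s⁻³·A⁻¹
  (e) [magnetic flux] = kg·m²·s⁻²·A⁻¹
Only (b) matches kg·s⁻²·A⁻¹.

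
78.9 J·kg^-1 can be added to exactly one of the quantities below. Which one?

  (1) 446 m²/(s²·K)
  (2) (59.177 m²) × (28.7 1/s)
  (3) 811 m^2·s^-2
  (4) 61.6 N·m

Reference: J·kg⁻¹ = N·m·kg⁻¹ = m²·s⁻².
Each option:
  (1) m²·s⁻²·K⁻¹
  (2) [m²] · [s⁻¹] = m²·s⁻¹
  (3) m²·s⁻²  ← same
  (4) N·m = kg·m·s⁻²·m = kg·m²·s⁻²
Only (3) matches m²·s⁻².

(3)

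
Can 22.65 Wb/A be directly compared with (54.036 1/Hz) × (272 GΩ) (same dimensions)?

Reduce each to base SI dimensions:
  22.65 Wb/A:  Wb·A⁻¹ = V·s·A⁻¹ = kg·m²·s⁻²·A⁻²
  (54.036 1/Hz) × (272 GΩ):  [s] · [kg·m²·s⁻³·A⁻²] = kg·m²·s⁻²·A⁻²
Both are kg·m²·s⁻²·A⁻², so they have the same dimensions and can be added.

Yes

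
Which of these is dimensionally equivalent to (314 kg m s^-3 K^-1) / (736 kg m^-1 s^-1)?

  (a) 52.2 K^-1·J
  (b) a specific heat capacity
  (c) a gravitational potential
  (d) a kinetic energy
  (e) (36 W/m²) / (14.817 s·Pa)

(b)

Reference: [kg·m·s⁻³·K⁻¹] / [kg·m⁻¹·s⁻¹] = m²·s⁻²·K⁻¹.
Each option:
  (a) J·K⁻¹ = N·m·K⁻¹ = kg·m²·s⁻²·K⁻¹
  (b) [specific heat capacity] = m²·s⁻²·K⁻¹  ← same
  (c) [gravitational potential] = m²·s⁻²
  (d) [kinetic energy] = kg·m²·s⁻²
  (e) [kg·s⁻³] / [kg·m⁻¹·s⁻¹] = m·s⁻²
Only (b) matches m²·s⁻²·K⁻¹.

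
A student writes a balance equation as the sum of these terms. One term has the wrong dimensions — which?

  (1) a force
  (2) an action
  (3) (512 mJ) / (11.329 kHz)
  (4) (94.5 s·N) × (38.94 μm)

(1)

Work out the base dimensions of each:
  (1) [force] = kg·m·s⁻²
  (2) [action] = kg·m²·s⁻¹
  (3) [kg·m²·s⁻²] / [s⁻¹] = kg·m²·s⁻¹
  (4) [kg·m·s⁻¹] · [m] = kg·m²·s⁻¹
All reduce to kg·m²·s⁻¹ except (1), which is kg·m·s⁻².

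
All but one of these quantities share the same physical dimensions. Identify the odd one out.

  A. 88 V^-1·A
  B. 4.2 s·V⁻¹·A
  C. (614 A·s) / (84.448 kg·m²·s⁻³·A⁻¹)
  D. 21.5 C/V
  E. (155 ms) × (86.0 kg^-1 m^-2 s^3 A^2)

A.

Work out the base dimensions of each:
  A. A·V⁻¹ = A·(J·C⁻¹)⁻¹ = kg⁻¹·m⁻²·s³·A²
  B. A·s·V⁻¹ = A·s·(J·C⁻¹)⁻¹ = kg⁻¹·m⁻²·s⁴·A²
  C. [s·A] / [kg·m²·s⁻³·A⁻¹] = kg⁻¹·m⁻²·s⁴·A²
  D. C·V⁻¹ = s·A·(J·C⁻¹)⁻¹ = kg⁻¹·m⁻²·s⁴·A²
  E. [s] · [kg⁻¹·m⁻²·s³·A²] = kg⁻¹·m⁻²·s⁴·A²
All reduce to kg⁻¹·m⁻²·s⁴·A² except A., which is kg⁻¹·m⁻²·s³·A².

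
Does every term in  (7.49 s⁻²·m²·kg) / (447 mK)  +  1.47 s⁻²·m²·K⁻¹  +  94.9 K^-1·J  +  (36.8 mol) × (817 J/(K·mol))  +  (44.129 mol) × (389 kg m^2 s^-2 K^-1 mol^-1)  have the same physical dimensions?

No

Dimensions:
  (7.49 s⁻²·m²·kg) / (447 mK):  [kg·m²·s⁻²] / [K] = kg·m²·s⁻²·K⁻¹
  1.47 s⁻²·m²·K⁻¹:  m²·s⁻²·K⁻¹
  94.9 K^-1·J:  J·K⁻¹ = N·m·K⁻¹ = kg·m²·s⁻²·K⁻¹
  (36.8 mol) × (817 J/(K·mol)):  [mol] · [kg·m²·s⁻²·K⁻¹·mol⁻¹] = kg·m²·s⁻²·K⁻¹
  (44.129 mol) × (389 kg m^2 s^-2 K^-1 mol^-1):  [mol] · [kg·m²·s⁻²·K⁻¹·mol⁻¹] = kg·m²·s⁻²·K⁻¹
The terms do not share a single dimension (kg·m²·s⁻²·K⁻¹ vs m²·s⁻²·K⁻¹).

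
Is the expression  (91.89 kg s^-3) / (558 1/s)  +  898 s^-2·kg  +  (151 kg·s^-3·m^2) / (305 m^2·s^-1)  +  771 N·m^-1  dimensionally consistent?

Yes

Work out the base dimensions of each:
  (91.89 kg s^-3) / (558 1/s):  [kg·s⁻³] / [s⁻¹] = kg·s⁻²
  898 s^-2·kg:  kg·s⁻²
  (151 kg·s^-3·m^2) / (305 m^2·s^-1):  [kg·m²·s⁻³] / [m²·s⁻¹] = kg·s⁻²
  771 N·m^-1:  N·m⁻¹ = kg·m·s⁻²·m⁻¹ = kg·s⁻²
Every term reduces to kg·s⁻².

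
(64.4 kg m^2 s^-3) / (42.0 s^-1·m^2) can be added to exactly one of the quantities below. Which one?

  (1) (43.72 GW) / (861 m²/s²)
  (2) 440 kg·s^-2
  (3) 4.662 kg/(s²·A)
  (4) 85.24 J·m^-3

Reference: [kg·m²·s⁻³] / [m²·s⁻¹] = kg·s⁻².
Each option:
  (1) [kg·m²·s⁻³] / [m²·s⁻²] = kg·s⁻¹
  (2) kg·s⁻²  ← same
  (3) kg·s⁻²·A⁻¹
  (4) J·m⁻³ = N·m·m⁻³ = kg·m⁻¹·s⁻²
Only (2) matches kg·s⁻².

(2)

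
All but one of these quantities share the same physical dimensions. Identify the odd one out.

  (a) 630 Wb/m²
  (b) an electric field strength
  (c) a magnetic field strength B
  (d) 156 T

(b)

Dimensions:
  (a) Wb·m⁻² = V·s·m⁻² = kg·s⁻²·A⁻¹
  (b) [electric field strength] = kg·m·s⁻³·A⁻¹
  (c) [magnetic field strength B] = kg·s⁻²·A⁻¹
  (d) T = Wb·m⁻² = kg·s⁻²·A⁻¹
All reduce to kg·s⁻²·A⁻¹ except (b), which is kg·m·s⁻³·A⁻¹.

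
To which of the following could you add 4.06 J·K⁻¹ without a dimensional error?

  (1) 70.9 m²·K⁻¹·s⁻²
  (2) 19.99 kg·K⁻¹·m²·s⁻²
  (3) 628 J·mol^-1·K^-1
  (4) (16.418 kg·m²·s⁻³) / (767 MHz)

Reference: J·K⁻¹ = N·m·K⁻¹ = kg·m²·s⁻²·K⁻¹.
Each option:
  (1) m²·s⁻²·K⁻¹
  (2) kg·m²·s⁻²·K⁻¹  ← same
  (3) J·mol⁻¹·K⁻¹ = N·m·mol⁻¹·K⁻¹ = kg·m²·s⁻²·K⁻¹·mol⁻¹
  (4) [kg·m²·s⁻³] / [s⁻¹] = kg·m²·s⁻²
Only (2) matches kg·m²·s⁻²·K⁻¹.

(2)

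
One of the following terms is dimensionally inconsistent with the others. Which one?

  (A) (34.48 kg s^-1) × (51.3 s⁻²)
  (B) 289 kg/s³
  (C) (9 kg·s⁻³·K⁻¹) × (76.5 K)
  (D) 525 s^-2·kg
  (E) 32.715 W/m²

(D)

Dimensions:
  (A) [kg·s⁻¹] · [s⁻²] = kg·s⁻³
  (B) kg·s⁻³
  (C) [kg·s⁻³·K⁻¹] · [K] = kg·s⁻³
  (D) kg·s⁻²
  (E) W·m⁻² = J·s⁻¹·m⁻² = kg·s⁻³
All reduce to kg·s⁻³ except (D), which is kg·s⁻².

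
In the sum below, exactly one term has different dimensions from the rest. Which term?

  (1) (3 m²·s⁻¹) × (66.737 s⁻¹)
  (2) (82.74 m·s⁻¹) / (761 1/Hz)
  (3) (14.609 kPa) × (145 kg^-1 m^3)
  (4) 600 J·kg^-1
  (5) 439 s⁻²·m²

(2)

Work out the base dimensions of each:
  (1) [m²·s⁻¹] · [s⁻¹] = m²·s⁻²
  (2) [m·s⁻¹] / [s] = m·s⁻²
  (3) [kg·m⁻¹·s⁻²] · [kg⁻¹·m³] = m²·s⁻²
  (4) J·kg⁻¹ = N·m·kg⁻¹ = m²·s⁻²
  (5) m²·s⁻²
All reduce to m²·s⁻² except (2), which is m·s⁻².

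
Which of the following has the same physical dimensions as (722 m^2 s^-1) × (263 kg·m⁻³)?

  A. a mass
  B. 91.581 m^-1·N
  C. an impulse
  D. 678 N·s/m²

Reference: [m²·s⁻¹] · [kg·m⁻³] = kg·m⁻¹·s⁻¹.
Each option:
  A. [mass] = kg
  B. N·m⁻¹ = kg·m·s⁻²·m⁻¹ = kg·s⁻²
  C. [impulse] = kg·m·s⁻¹
  D. N·s·m⁻² = kg·m·s⁻²·s·m⁻² = kg·m⁻¹·s⁻¹  ← same
Only D. matches kg·m⁻¹·s⁻¹.

D.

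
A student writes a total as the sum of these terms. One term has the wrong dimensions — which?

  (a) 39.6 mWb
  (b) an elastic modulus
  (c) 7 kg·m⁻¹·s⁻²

Reduce each to base SI dimensions:
  (a) Wb = V·s = kg·m²·s⁻²·A⁻¹
  (b) [elastic modulus] = kg·m⁻¹·s⁻²
  (c) kg·m⁻¹·s⁻²
All reduce to kg·m⁻¹·s⁻² except (a), which is kg·m²·s⁻²·A⁻¹.

(a)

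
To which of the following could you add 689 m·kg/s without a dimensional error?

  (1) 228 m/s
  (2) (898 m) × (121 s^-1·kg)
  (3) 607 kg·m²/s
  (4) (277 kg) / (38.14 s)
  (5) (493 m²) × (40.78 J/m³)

Reference: kg·m·s⁻¹.
Each option:
  (1) m·s⁻¹
  (2) [m] · [kg·s⁻¹] = kg·m·s⁻¹  ← same
  (3) kg·m²·s⁻¹
  (4) [kg] / [s] = kg·s⁻¹
  (5) [m²] · [kg·m⁻¹·s⁻²] = kg·m·s⁻²
Only (2) matches kg·m·s⁻¹.

(2)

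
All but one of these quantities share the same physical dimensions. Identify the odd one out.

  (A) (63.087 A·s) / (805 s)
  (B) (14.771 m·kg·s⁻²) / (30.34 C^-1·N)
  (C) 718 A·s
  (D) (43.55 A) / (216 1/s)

(A)

Dimensions:
  (A) [s·A] / [s] = A
  (B) [kg·m·s⁻²] / [kg·m·s⁻³·A⁻¹] = s·A
  (C) A·s = s·A
  (D) [A] / [s⁻¹] = s·A
All reduce to s·A except (A), which is A.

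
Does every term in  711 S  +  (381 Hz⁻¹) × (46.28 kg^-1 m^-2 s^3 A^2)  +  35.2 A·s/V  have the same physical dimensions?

In SI base units:
  711 S:  S = Ω⁻¹ = kg⁻¹·m⁻²·s³·A²
  (381 Hz⁻¹) × (46.28 kg^-1 m^-2 s^3 A^2):  [s] · [kg⁻¹·m⁻²·s³·A²] = kg⁻¹·m⁻²·s⁴·A²
  35.2 A·s/V:  A·s·V⁻¹ = A·s·(J·C⁻¹)⁻¹ = kg⁻¹·m⁻²·s⁴·A²
The terms do not share a single dimension (kg⁻¹·m⁻²·s³·A² vs kg⁻¹·m⁻²·s⁴·A²).

No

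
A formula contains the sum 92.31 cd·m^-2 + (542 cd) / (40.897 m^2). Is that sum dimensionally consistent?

Yes

Expand each in SI base units:
  92.31 cd·m^-2:  cd·m⁻² = m⁻²·cd
  (542 cd) / (40.897 m^2):  [cd] / [m²] = m⁻²·cd
Both are m⁻²·cd, so they have the same dimensions and can be added.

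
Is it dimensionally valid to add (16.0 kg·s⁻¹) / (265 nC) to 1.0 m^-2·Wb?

In SI base units:
  (16.0 kg·s⁻¹) / (265 nC):  [kg·s⁻¹] / [s·A] = kg·s⁻²·A⁻¹
  1.0 m^-2·Wb:  Wb·m⁻² = V·s·m⁻² = kg·s⁻²·A⁻¹
Both are kg·s⁻²·A⁻¹, so they have the same dimensions and can be added.

Yes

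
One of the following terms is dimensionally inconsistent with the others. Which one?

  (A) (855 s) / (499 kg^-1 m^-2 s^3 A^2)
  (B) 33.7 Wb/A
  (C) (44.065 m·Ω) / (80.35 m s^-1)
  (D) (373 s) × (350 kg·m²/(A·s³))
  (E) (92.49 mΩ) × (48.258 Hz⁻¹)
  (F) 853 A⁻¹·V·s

Work out the base dimensions of each:
  (A) [s] / [kg⁻¹·m⁻²·s³·A²] = kg·m²·s⁻²·A⁻²
  (B) Wb·A⁻¹ = V·s·A⁻¹ = kg·m²·s⁻²·A⁻²
  (C) [kg·m³·s⁻³·A⁻²] / [m·s⁻¹] = kg·m²·s⁻²·A⁻²
  (D) [s] · [kg·m²·s⁻³·A⁻¹] = kg·m²·s⁻²·A⁻¹
  (E) [kg·m²·s⁻³·A⁻²] · [s] = kg·m²·s⁻²·A⁻²
  (F) V·s·A⁻¹ = J·C⁻¹·s·A⁻¹ = kg·m²·s⁻²·A⁻²
All reduce to kg·m²·s⁻²·A⁻² except (D), which is kg·m²·s⁻²·A⁻¹.

(D)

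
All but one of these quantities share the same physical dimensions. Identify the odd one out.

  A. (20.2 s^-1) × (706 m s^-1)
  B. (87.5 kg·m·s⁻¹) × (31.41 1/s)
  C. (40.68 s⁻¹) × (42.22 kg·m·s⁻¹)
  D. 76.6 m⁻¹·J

A.

Expand each in SI base units:
  A. [s⁻¹] · [m·s⁻¹] = m·s⁻²
  B. [kg·m·s⁻¹] · [s⁻¹] = kg·m·s⁻²
  C. [s⁻¹] · [kg·m·s⁻¹] = kg·m·s⁻²
  D. J·m⁻¹ = N·m·m⁻¹ = kg·m·s⁻²
All reduce to kg·m·s⁻² except A., which is m·s⁻².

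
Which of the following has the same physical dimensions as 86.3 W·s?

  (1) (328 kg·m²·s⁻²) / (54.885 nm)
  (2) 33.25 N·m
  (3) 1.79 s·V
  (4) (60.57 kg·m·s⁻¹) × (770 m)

Reference: W·s = J·s⁻¹·s = kg·m²·s⁻².
Each option:
  (1) [kg·m²·s⁻²] / [m] = kg·m·s⁻²
  (2) N·m = kg·m·s⁻²·m = kg·m²·s⁻²  ← same
  (3) V·s = J·C⁻¹·s = kg·m²·s⁻²·A⁻¹
  (4) [kg·m·s⁻¹] · [m] = kg·m²·s⁻¹
Only (2) matches kg·m²·s⁻².

(2)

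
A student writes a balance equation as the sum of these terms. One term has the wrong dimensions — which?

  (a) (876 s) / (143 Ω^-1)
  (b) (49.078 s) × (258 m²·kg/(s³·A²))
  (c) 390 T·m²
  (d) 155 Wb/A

Reduce each to base SI dimensions:
  (a) [s] / [kg⁻¹·m⁻²·s³·A²] = kg·m²·s⁻²·A⁻²
  (b) [s] · [kg·m²·s⁻³·A⁻²] = kg·m²·s⁻²·A⁻²
  (c) T·m² = Wb·m⁻²·m² = kg·m²·s⁻²·A⁻¹
  (d) Wb·A⁻¹ = V·s·A⁻¹ = kg·m²·s⁻²·A⁻²
All reduce to kg·m²·s⁻²·A⁻² except (c), which is kg·m²·s⁻²·A⁻¹.

(c)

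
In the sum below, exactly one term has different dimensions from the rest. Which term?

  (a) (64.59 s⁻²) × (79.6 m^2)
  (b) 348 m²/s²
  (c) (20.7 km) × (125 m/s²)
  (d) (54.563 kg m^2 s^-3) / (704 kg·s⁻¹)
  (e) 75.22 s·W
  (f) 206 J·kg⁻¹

(e)

Expand each in SI base units:
  (a) [s⁻²] · [m²] = m²·s⁻²
  (b) m²·s⁻²
  (c) [m] · [m·s⁻²] = m²·s⁻²
  (d) [kg·m²·s⁻³] / [kg·s⁻¹] = m²·s⁻²
  (e) W·s = J·s⁻¹·s = kg·m²·s⁻²
  (f) J·kg⁻¹ = N·m·kg⁻¹ = m²·s⁻²
All reduce to m²·s⁻² except (e), which is kg·m²·s⁻².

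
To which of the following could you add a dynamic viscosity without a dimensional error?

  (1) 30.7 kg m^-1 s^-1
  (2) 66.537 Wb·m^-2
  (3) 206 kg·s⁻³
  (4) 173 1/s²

(1)

Reference: [dynamic viscosity] = kg·m⁻¹·s⁻¹.
Each option:
  (1) kg·m⁻¹·s⁻¹  ← same
  (2) Wb·m⁻² = V·s·m⁻² = kg·s⁻²·A⁻¹
  (3) kg·s⁻³
  (4) s⁻²
Only (1) matches kg·m⁻¹·s⁻¹.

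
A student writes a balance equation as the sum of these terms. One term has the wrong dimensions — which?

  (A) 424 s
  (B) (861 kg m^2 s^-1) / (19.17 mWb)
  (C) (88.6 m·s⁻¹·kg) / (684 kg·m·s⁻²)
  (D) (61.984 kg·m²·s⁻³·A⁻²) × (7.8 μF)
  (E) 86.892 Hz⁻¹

In SI base units:
  (A) s
  (B) [kg·m²·s⁻¹] / [kg·m²·s⁻²·A⁻¹] = s·A
  (C) [kg·m·s⁻¹] / [kg·m·s⁻²] = s
  (D) [kg·m²·s⁻³·A⁻²] · [kg⁻¹·m⁻²·s⁴·A²] = s
  (E) Hz⁻¹ = (s⁻¹)⁻¹ = s
All reduce to s except (B), which is s·A.

(B)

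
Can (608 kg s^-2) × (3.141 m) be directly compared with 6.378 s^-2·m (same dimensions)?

No

Work out the base dimensions of each:
  (608 kg s^-2) × (3.141 m):  [kg·s⁻²] · [m] = kg·m·s⁻²
  6.378 s^-2·m:  m·s⁻²
kg·m·s⁻² ≠ m·s⁻², so they cannot be added.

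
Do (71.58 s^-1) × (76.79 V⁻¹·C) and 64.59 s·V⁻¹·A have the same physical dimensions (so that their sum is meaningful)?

No

In SI base units:
  (71.58 s^-1) × (76.79 V⁻¹·C):  [s⁻¹] · [kg⁻¹·m⁻²·s⁴·A²] = kg⁻¹·m⁻²·s³·A²
  64.59 s·V⁻¹·A:  A·s·V⁻¹ = A·s·(J·C⁻¹)⁻¹ = kg⁻¹·m⁻²·s⁴·A²
kg⁻¹·m⁻²·s³·A² ≠ kg⁻¹·m⁻²·s⁴·A², so they cannot be added.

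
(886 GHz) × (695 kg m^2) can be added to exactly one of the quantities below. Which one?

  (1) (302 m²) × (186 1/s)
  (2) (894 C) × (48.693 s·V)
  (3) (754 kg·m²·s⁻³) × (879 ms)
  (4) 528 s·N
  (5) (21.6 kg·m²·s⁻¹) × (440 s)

(2)

Reference: [s⁻¹] · [kg·m²] = kg·m²·s⁻¹.
Each option:
  (1) [m²] · [s⁻¹] = m²·s⁻¹
  (2) [s·A] · [kg·m²·s⁻²·A⁻¹] = kg·m²·s⁻¹  ← same
  (3) [kg·m²·s⁻³] · [s] = kg·m²·s⁻²
  (4) N·s = kg·m·s⁻²·s = kg·m·s⁻¹
  (5) [kg·m²·s⁻¹] · [s] = kg·m²
Only (2) matches kg·m²·s⁻¹.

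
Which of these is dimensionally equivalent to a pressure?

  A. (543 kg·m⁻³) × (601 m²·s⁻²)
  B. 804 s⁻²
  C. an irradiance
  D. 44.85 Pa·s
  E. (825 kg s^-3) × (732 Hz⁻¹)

A.

Reference: [pressure] = kg·m⁻¹·s⁻².
Each option:
  A. [kg·m⁻³] · [m²·s⁻²] = kg·m⁻¹·s⁻²  ← same
  B. s⁻²
  C. [irradiance] = kg·s⁻³
  D. Pa·s = N·m⁻²·s = kg·m⁻¹·s⁻¹
  E. [kg·s⁻³] · [s] = kg·s⁻²
Only A. matches kg·m⁻¹·s⁻².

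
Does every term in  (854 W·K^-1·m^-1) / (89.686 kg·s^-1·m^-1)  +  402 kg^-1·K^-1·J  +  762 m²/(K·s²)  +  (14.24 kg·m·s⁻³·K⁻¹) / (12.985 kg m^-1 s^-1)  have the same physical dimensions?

Yes

Dimensions:
  (854 W·K^-1·m^-1) / (89.686 kg·s^-1·m^-1):  [kg·m·s⁻³·K⁻¹] / [kg·m⁻¹·s⁻¹] = m²·s⁻²·K⁻¹
  402 kg^-1·K^-1·J:  J·kg⁻¹·K⁻¹ = N·m·kg⁻¹·K⁻¹ = m²·s⁻²·K⁻¹
  762 m²/(K·s²):  m²·s⁻²·K⁻¹
  (14.24 kg·m·s⁻³·K⁻¹) / (12.985 kg m^-1 s^-1):  [kg·m·s⁻³·K⁻¹] / [kg·m⁻¹·s⁻¹] = m²·s⁻²·K⁻¹
Every term reduces to m²·s⁻²·K⁻¹.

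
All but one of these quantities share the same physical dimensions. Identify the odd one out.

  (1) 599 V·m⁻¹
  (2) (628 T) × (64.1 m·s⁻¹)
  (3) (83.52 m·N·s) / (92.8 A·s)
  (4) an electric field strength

Work out the base dimensions of each:
  (1) V·m⁻¹ = J·C⁻¹·m⁻¹ = kg·m·s⁻³·A⁻¹
  (2) [kg·s⁻²·A⁻¹] · [m·s⁻¹] = kg·m·s⁻³·A⁻¹
  (3) [kg·m²·s⁻¹] / [s·A] = kg·m²·s⁻²·A⁻¹
  (4) [electric field strength] = kg·m·s⁻³·A⁻¹
All reduce to kg·m·s⁻³·A⁻¹ except (3), which is kg·m²·s⁻²·A⁻¹.

(3)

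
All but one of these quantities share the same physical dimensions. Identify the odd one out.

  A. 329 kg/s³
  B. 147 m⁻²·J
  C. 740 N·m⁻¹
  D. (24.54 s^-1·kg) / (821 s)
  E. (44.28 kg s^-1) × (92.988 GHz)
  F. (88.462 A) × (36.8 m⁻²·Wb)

A.

In SI base units:
  A. kg·s⁻³
  B. J·m⁻² = N·m·m⁻² = kg·s⁻²
  C. N·m⁻¹ = kg·m·s⁻²·m⁻¹ = kg·s⁻²
  D. [kg·s⁻¹] / [s] = kg·s⁻²
  E. [kg·s⁻¹] · [s⁻¹] = kg·s⁻²
  F. [A] · [kg·s⁻²·A⁻¹] = kg·s⁻²
All reduce to kg·s⁻² except A., which is kg·s⁻³.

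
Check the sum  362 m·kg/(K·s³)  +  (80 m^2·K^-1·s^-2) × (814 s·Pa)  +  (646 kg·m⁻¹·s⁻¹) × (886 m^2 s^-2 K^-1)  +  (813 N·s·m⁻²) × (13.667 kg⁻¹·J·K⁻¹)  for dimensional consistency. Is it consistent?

Yes

Work out the base dimensions of each:
  362 m·kg/(K·s³):  kg·m·s⁻³·K⁻¹
  (80 m^2·K^-1·s^-2) × (814 s·Pa):  [m²·s⁻²·K⁻¹] · [kg·m⁻¹·s⁻¹] = kg·m·s⁻³·K⁻¹
  (646 kg·m⁻¹·s⁻¹) × (886 m^2 s^-2 K^-1):  [kg·m⁻¹·s⁻¹] · [m²·s⁻²·K⁻¹] = kg·m·s⁻³·K⁻¹
  (813 N·s·m⁻²) × (13.667 kg⁻¹·J·K⁻¹):  [kg·m⁻¹·s⁻¹] · [m²·s⁻²·K⁻¹] = kg·m·s⁻³·K⁻¹
Every term reduces to kg·m·s⁻³·K⁻¹.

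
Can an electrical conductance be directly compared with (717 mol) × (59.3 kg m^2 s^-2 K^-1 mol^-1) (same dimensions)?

Work out the base dimensions of each:
  an electrical conductance:  [electrical conductance] = kg⁻¹·m⁻²·s³·A²
  (717 mol) × (59.3 kg m^2 s^-2 K^-1 mol^-1):  [mol] · [kg·m²·s⁻²·K⁻¹·mol⁻¹] = kg·m²·s⁻²·K⁻¹
kg⁻¹·m⁻²·s³·A² ≠ kg·m²·s⁻²·K⁻¹, so they cannot be added.

No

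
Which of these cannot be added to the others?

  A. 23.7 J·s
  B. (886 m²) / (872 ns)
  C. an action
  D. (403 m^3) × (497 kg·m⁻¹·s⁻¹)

B.

Expand each in SI base units:
  A. J·s = N·m·s = kg·m²·s⁻¹
  B. [m²] / [s] = m²·s⁻¹
  C. [action] = kg·m²·s⁻¹
  D. [m³] · [kg·m⁻¹·s⁻¹] = kg·m²·s⁻¹
All reduce to kg·m²·s⁻¹ except B., which is m²·s⁻¹.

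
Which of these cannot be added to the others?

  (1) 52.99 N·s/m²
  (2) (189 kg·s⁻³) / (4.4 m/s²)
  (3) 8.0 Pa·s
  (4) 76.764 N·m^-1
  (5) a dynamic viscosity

(4)

Work out the base dimensions of each:
  (1) N·s·m⁻² = kg·m·s⁻²·s·m⁻² = kg·m⁻¹·s⁻¹
  (2) [kg·s⁻³] / [m·s⁻²] = kg·m⁻¹·s⁻¹
  (3) Pa·s = N·m⁻²·s = kg·m⁻¹·s⁻¹
  (4) N·m⁻¹ = kg·m·s⁻²·m⁻¹ = kg·s⁻²
  (5) [dynamic viscosity] = kg·m⁻¹·s⁻¹
All reduce to kg·m⁻¹·s⁻¹ except (4), which is kg·s⁻².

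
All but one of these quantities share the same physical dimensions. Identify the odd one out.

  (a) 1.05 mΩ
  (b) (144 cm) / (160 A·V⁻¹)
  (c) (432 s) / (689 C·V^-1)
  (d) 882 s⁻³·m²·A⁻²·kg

(b)

Work out the base dimensions of each:
  (a) Ω = V·A⁻¹ = kg·m²·s⁻³·A⁻²
  (b) [m] / [kg⁻¹·m⁻²·s³·A²] = kg·m³·s⁻³·A⁻²
  (c) [s] / [kg⁻¹·m⁻²·s⁴·A²] = kg·m²·s⁻³·A⁻²
  (d) kg·m²·s⁻³·A⁻²
All reduce to kg·m²·s⁻³·A⁻² except (b), which is kg·m³·s⁻³·A⁻².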